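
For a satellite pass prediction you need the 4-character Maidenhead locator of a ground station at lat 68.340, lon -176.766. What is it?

Shift to the Maidenhead origin (180°W, 90°S): lon 3.23, lat 158.34.
Field: lon ⌊3.23/20⌋ = 0 → A; lat ⌊158.34/10⌋ = 15 → P.
Square: lon ⌊3.23/2⌋ = 1; lat ⌊8.34/1⌋ = 8.

AP18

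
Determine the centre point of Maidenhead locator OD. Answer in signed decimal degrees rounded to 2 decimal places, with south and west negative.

-55.00, 110.00

Field O=14, D=3: +14·20° lon, +3·10° lat → SW at lon 100°, lat -60°.
Cell spans 20° lon × 10° lat. Centre is SW corner plus half of each.
latitude -55.00, longitude 110.00.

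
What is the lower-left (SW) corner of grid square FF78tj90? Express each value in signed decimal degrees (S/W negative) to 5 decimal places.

Field F=5, F=5: +5·20° lon, +5·10° lat → SW at lon -80°, lat -40°.
Square 7, 8: +7·2° lon, +8·1° lat → SW at lon -66°, lat -32°.
Subsquare t=19, j=9: +19·0.0833333° lon, +9·0.0416667° lat → SW at lon -64.4167°, lat -31.625°.
Extended square 9, 0: +9·0.00833333° lon, +0·0.00416667° lat → SW at lon -64.3417°, lat -31.625°.
latitude -31.62500, longitude -64.34167.

-31.62500, -64.34167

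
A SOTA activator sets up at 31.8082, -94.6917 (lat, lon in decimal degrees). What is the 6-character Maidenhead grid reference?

EM21pt

Offset from 180°W / 90°S: lon 85.3083°, lat 121.8082°.
Field: 85.3083/20 → 4 → E, 121.8082/10 → 12 → M; chars EM.
Square: 5.3083/2 → 2, 1.8082/1 → 1; chars 21.
Subsquare: 1.3083/0.0833333 → 15 → p, 0.8082/0.0416667 → 19 → t; chars pt.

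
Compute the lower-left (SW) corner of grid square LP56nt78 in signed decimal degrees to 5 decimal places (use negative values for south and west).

Field L=11, P=15: +11·20° lon, +15·10° lat → SW at lon 40°, lat 60°.
Square 5, 6: +5·2° lon, +6·1° lat → SW at lon 50°, lat 66°.
Subsquare n=13, t=19: +13·0.0833333° lon, +19·0.0416667° lat → SW at lon 51.0833°, lat 66.7917°.
Extended square 7, 8: +7·0.00833333° lon, +8·0.00416667° lat → SW at lon 51.1417°, lat 66.825°.
latitude 66.82500, longitude 51.14167.

66.82500, 51.14167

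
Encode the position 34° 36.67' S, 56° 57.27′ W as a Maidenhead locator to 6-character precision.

Add 180° to longitude and 90° to latitude: 123.0455, 55.3888.
Field (20°×10°, letters A–R): 123.0455/20 → 6 → G, 55.3888/10 → 5 → F; chars GF.
Square (2°×1°, digits 0–9): 3.0455/2 → 1, 5.3888/1 → 5; chars 15.
Subsquare (5′×2.5′, letters a–x): 1.0455/0.0833333 → 12 → m, 0.3888/0.0416667 → 9 → j; chars mj.

GF15mj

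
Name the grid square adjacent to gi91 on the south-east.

HI00

Longitude square 9; +1 → 10, wraps to 0, carry into field.
Longitude field G = 6; +1 → 7 = H.
Latitude square 1; −1 → 0.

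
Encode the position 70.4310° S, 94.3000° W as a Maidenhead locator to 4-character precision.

Add 180° to longitude and 90° to latitude: 85.70, 19.57.
Field: 85.70/20 → 4 → E, 19.57/10 → 1 → B; chars EB.
Square: 5.70/2 → 2, 9.57/1 → 9; chars 29.

EB29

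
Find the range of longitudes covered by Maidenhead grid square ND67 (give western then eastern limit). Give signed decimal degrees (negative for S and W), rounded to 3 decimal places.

92.000, 94.000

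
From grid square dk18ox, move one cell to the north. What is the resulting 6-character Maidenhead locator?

Latitude subsquare x = 23; +1 → 24, wraps to 0 = a, carry into square.
Latitude square 8; +1 → 9.
The longitude characters are unchanged.

DK19oa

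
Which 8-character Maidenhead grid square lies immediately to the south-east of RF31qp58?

RF31qp67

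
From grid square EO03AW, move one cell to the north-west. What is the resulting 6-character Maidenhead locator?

DO93xx

Longitude subsquare a = 0; −1 → -1, wraps to 23 = x, carry into square.
Longitude square 0; −1 → -1, wraps to 9, carry into field.
Longitude field E = 4; −1 → 3 = D.
Latitude subsquare w = 22; +1 → 23 = x.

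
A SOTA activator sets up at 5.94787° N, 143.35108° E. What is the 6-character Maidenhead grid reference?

Add 180° to longitude and 90° to latitude: 323.3511, 95.9479.
Field: lon ⌊323.3511/20⌋ = 16 → Q; lat ⌊95.9479/10⌋ = 9 → J.
Square: lon ⌊3.3511/2⌋ = 1; lat ⌊5.9479/1⌋ = 5.
Subsquare: lon ⌊1.3511/0.0833333⌋ = 16 → q; lat ⌊0.9479/0.0416667⌋ = 22 → w.

QJ15qw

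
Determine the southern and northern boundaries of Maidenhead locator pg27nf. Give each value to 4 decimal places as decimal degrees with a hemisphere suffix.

22.7917° S, 22.7500° S

Field P=15, G=6: +15·20° lon, +6·10° lat → SW at lon 120°, lat -30°.
Square 2, 7: +2·2° lon, +7·1° lat → SW at lon 124°, lat -23°.
Subsquare n=13, f=5: +13·0.0833333° lon, +5·0.0416667° lat → SW at lon 125.083°, lat -22.7917°.
Cell spans 0.0833333° lon × 0.0416667° lat.
south 22.7917° S, north 22.7500° S.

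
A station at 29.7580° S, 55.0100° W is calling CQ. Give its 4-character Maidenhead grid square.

Shift to the Maidenhead origin (180°W, 90°S): lon 124.99, lat 60.24.
Field (20°×10°, letters A–R): lon ⌊124.99/20⌋ = 6 → G; lat ⌊60.24/10⌋ = 6 → G.
Square (2°×1°, digits 0–9): lon ⌊4.99/2⌋ = 2; lat ⌊0.24/1⌋ = 0.

GG20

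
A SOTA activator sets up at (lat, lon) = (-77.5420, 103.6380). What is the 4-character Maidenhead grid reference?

OB12

Shift to the Maidenhead origin (180°W, 90°S): lon 283.64, lat 12.46.
Field: 283.64/20 → 14 → O, 12.46/10 → 1 → B; chars OB.
Square: 3.64/2 → 1, 2.46/1 → 2; chars 12.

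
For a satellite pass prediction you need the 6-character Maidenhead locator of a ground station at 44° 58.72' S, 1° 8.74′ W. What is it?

IE95ka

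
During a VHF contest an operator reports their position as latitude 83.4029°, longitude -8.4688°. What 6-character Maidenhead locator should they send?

Shift to the Maidenhead origin (180°W, 90°S): lon 171.5312, lat 173.4029.
Field: lon ⌊171.5312/20⌋ = 8 → I; lat ⌊173.4029/10⌋ = 17 → R.
Square: lon ⌊11.5312/2⌋ = 5; lat ⌊3.4029/1⌋ = 3.
Subsquare: lon ⌊1.5312/0.0833333⌋ = 18 → s; lat ⌊0.4029/0.0416667⌋ = 9 → j.

IR53sj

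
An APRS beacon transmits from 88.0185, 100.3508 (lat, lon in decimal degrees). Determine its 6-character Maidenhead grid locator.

Add 180° to longitude and 90° to latitude: 280.3508, 178.0185.
Field: lon ⌊280.3508/20⌋ = 14 → O; lat ⌊178.0185/10⌋ = 17 → R.
Square: lon ⌊0.3508/2⌋ = 0; lat ⌊8.0185/1⌋ = 8.
Subsquare: lon ⌊0.3508/0.0833333⌋ = 4 → e; lat ⌊0.0185/0.0416667⌋ = 0 → a.

OR08ea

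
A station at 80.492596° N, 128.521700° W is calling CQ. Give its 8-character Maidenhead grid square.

CR50rl78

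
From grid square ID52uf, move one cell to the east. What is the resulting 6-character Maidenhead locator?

ID52vf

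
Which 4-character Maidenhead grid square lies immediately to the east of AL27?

AL37

Longitude square 2; +1 → 3.
The latitude characters are unchanged.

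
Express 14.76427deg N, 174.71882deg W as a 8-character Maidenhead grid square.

AK24ps33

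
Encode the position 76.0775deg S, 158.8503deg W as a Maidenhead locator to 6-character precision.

Shift to the Maidenhead origin (180°W, 90°S): lon 21.1497, lat 13.9225.
Field (20°×10°, letters A–R): lon ⌊21.1497/20⌋ = 1 → B; lat ⌊13.9225/10⌋ = 1 → B.
Square (2°×1°, digits 0–9): lon ⌊1.1497/2⌋ = 0; lat ⌊3.9225/1⌋ = 3.
Subsquare (5′×2.5′, letters a–x): lon ⌊1.1497/0.0833333⌋ = 13 → n; lat ⌊0.9225/0.0416667⌋ = 22 → w.

BB03nw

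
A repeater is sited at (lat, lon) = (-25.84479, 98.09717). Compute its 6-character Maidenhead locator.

NG94bd

Offset from 180°W / 90°S: lon 278.0972°, lat 64.1552°.
Field: 278.0972/20 → 13 → N, 64.1552/10 → 6 → G; chars NG.
Square: 18.0972/2 → 9, 4.1552/1 → 4; chars 94.
Subsquare: 0.0972/0.0833333 → 1 → b, 0.1552/0.0416667 → 3 → d; chars bd.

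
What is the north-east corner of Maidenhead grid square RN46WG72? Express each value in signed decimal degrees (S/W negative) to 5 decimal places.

46.26250, 169.90000

Field R=17, N=13: +17·20° lon, +13·10° lat → SW at lon 160°, lat 40°.
Square 4, 6: +4·2° lon, +6·1° lat → SW at lon 168°, lat 46°.
Subsquare w=22, g=6: +22·0.0833333° lon, +6·0.0416667° lat → SW at lon 169.833°, lat 46.25°.
Extended square 7, 2: +7·0.00833333° lon, +2·0.00416667° lat → SW at lon 169.892°, lat 46.2583°.
Cell spans 0.00833333° lon × 0.00416667° lat. NE corner is SW corner plus one full cell.
latitude 46.26250, longitude 169.90000.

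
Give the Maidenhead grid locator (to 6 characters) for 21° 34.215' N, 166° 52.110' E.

RL31kn

Offset from 180°W / 90°S: lon 346.8685°, lat 111.5703°.
Field: 346.8685/20 → 17 → R, 111.5703/10 → 11 → L; chars RL.
Square: 6.8685/2 → 3, 1.5703/1 → 1; chars 31.
Subsquare: 0.8685/0.0833333 → 10 → k, 0.5703/0.0416667 → 13 → n; chars kn.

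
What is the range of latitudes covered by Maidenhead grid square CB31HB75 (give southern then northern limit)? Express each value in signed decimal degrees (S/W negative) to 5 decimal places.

Field C=2, B=1: +2·20° lon, +1·10° lat → SW at lon -140°, lat -80°.
Square 3, 1: +3·2° lon, +1·1° lat → SW at lon -134°, lat -79°.
Subsquare h=7, b=1: +7·0.0833333° lon, +1·0.0416667° lat → SW at lon -133.417°, lat -78.9583°.
Extended square 7, 5: +7·0.00833333° lon, +5·0.00416667° lat → SW at lon -133.358°, lat -78.9375°.
Cell spans 0.00833333° lon × 0.00416667° lat.
south -78.93750, north -78.93333.

-78.93750, -78.93333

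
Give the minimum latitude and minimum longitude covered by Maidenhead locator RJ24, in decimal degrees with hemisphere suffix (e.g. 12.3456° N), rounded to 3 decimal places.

4.000° N, 164.000° E

Field R=17, J=9: +17·20° lon, +9·10° lat → SW at lon 160°, lat 0°.
Square 2, 4: +2·2° lon, +4·1° lat → SW at lon 164°, lat 4°.
latitude 4.000° N, longitude 164.000° E.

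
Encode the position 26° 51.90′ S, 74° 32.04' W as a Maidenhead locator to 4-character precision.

FG23

Offset from 180°W / 90°S: lon 105.47°, lat 63.14°.
Field: 105.47/20 → 5 → F, 63.14/10 → 6 → G; chars FG.
Square: 5.47/2 → 2, 3.14/1 → 3; chars 23.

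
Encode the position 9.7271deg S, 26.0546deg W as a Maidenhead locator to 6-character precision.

Offset from 180°W / 90°S: lon 153.9454°, lat 80.2729°.
Field: lon ⌊153.9454/20⌋ = 7 → H; lat ⌊80.2729/10⌋ = 8 → I.
Square: lon ⌊13.9454/2⌋ = 6; lat ⌊0.2729/1⌋ = 0.
Subsquare: lon ⌊1.9454/0.0833333⌋ = 23 → x; lat ⌊0.2729/0.0416667⌋ = 6 → g.

HI60xg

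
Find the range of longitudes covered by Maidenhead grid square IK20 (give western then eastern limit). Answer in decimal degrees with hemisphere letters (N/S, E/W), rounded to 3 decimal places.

Field I=8, K=10: +8·20° lon, +10·10° lat → SW at lon -20°, lat 10°.
Square 2, 0: +2·2° lon, +0·1° lat → SW at lon -16°, lat 10°.
Cell spans 2° lon × 1° lat.
west 16.000° W, east 14.000° W.

16.000° W, 14.000° W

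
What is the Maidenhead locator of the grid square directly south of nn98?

Latitude square 8; −1 → 7.
The longitude characters are unchanged.

NN97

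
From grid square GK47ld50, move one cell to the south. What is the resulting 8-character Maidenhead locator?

Latitude extended square 0; −1 → -1, wraps to 9, carry into subsquare.
Latitude subsquare d = 3; −1 → 2 = c.
The longitude characters are unchanged.

GK47lc59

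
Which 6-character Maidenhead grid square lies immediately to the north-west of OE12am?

OE02xn

Longitude subsquare a = 0; −1 → -1, wraps to 23 = x, carry into square.
Longitude square 1; −1 → 0.
Latitude subsquare m = 12; +1 → 13 = n.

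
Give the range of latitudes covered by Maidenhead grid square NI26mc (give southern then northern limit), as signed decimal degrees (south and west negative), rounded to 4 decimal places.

-3.9167, -3.8750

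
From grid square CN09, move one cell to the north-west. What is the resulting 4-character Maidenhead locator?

Longitude square 0; −1 → -1, wraps to 9, carry into field.
Longitude field C = 2; −1 → 1 = B.
Latitude square 9; +1 → 10, wraps to 0, carry into field.
Latitude field N = 13; +1 → 14 = O.

BO90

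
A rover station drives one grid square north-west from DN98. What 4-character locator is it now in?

DN89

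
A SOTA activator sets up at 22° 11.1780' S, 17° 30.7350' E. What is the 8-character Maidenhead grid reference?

JG87st15

Offset from 180°W / 90°S: lon 197.51225°, lat 67.81370°.
Field (20°×10°, letters A–R): 197.51225/20 → 9 → J, 67.81370/10 → 6 → G; chars JG.
Square (2°×1°, digits 0–9): 17.51225/2 → 8, 7.81370/1 → 7; chars 87.
Subsquare (5′×2.5′, letters a–x): 1.51225/0.0833333 → 18 → s, 0.81370/0.0416667 → 19 → t; chars st.
Extended square (30″×15″, digits 0–9): 0.01225/0.00833333 → 1, 0.02203/0.00416667 → 5; chars 15.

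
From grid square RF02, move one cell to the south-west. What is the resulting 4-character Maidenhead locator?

QF91

Longitude square 0; −1 → -1, wraps to 9, carry into field.
Longitude field R = 17; −1 → 16 = Q.
Latitude square 2; −1 → 1.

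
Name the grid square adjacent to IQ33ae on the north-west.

Longitude subsquare a = 0; −1 → -1, wraps to 23 = x, carry into square.
Longitude square 3; −1 → 2.
Latitude subsquare e = 4; +1 → 5 = f.

IQ23xf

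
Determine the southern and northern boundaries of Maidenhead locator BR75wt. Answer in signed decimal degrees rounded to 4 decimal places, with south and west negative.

85.7917, 85.8333

Field B=1, R=17: +1·20° lon, +17·10° lat → SW at lon -160°, lat 80°.
Square 7, 5: +7·2° lon, +5·1° lat → SW at lon -146°, lat 85°.
Subsquare w=22, t=19: +22·0.0833333° lon, +19·0.0416667° lat → SW at lon -144.167°, lat 85.7917°.
Cell spans 0.0833333° lon × 0.0416667° lat.
south 85.7917, north 85.8333.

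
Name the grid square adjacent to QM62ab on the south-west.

QM52xa

Longitude subsquare a = 0; −1 → -1, wraps to 23 = x, carry into square.
Longitude square 6; −1 → 5.
Latitude subsquare b = 1; −1 → 0 = a.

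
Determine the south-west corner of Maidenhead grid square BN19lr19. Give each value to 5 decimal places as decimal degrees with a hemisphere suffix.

49.74583° N, 157.07500° W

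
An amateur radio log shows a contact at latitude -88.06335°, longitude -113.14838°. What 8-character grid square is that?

DA31kw24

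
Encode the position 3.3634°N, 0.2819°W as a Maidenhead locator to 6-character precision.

IJ93ui

Shift to the Maidenhead origin (180°W, 90°S): lon 179.7181, lat 93.3634.
Field: lon ⌊179.7181/20⌋ = 8 → I; lat ⌊93.3634/10⌋ = 9 → J.
Square: lon ⌊19.7181/2⌋ = 9; lat ⌊3.3634/1⌋ = 3.
Subsquare: lon ⌊1.7181/0.0833333⌋ = 20 → u; lat ⌊0.3634/0.0416667⌋ = 8 → i.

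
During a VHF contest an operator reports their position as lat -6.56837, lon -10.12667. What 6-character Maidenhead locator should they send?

II43wk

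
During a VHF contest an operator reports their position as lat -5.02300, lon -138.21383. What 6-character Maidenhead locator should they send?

Add 180° to longitude and 90° to latitude: 41.7862, 84.9770.
Field (20°×10°, letters A–R): 41.7862/20 → 2 → C, 84.9770/10 → 8 → I; chars CI.
Square (2°×1°, digits 0–9): 1.7862/2 → 0, 4.9770/1 → 4; chars 04.
Subsquare (5′×2.5′, letters a–x): 1.7862/0.0833333 → 21 → v, 0.9770/0.0416667 → 23 → x; chars vx.

CI04vx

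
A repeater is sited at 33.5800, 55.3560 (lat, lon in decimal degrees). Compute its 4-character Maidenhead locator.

Shift to the Maidenhead origin (180°W, 90°S): lon 235.36, lat 123.58.
Field: lon ⌊235.36/20⌋ = 11 → L; lat ⌊123.58/10⌋ = 12 → M.
Square: lon ⌊15.36/2⌋ = 7; lat ⌊3.58/1⌋ = 3.

LM73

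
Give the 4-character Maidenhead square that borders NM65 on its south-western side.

Longitude square 6; −1 → 5.
Latitude square 5; −1 → 4.

NM54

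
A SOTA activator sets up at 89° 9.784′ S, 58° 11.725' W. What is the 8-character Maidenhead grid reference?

Shift to the Maidenhead origin (180°W, 90°S): lon 121.80458, lat 0.83693.
Field: 121.80458/20 → 6 → G, 0.83693/10 → 0 → A; chars GA.
Square: 1.80458/2 → 0, 0.83693/1 → 0; chars 00.
Subsquare: 1.80458/0.0833333 → 21 → v, 0.83693/0.0416667 → 20 → u; chars vu.
Extended square: 0.05458/0.00833333 → 6, 0.00360/0.00416667 → 0; chars 60.

GA00vu60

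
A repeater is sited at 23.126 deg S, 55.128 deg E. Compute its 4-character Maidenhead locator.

LG76

Shift to the Maidenhead origin (180°W, 90°S): lon 235.13, lat 66.87.
Field (20°×10°, letters A–R): 235.13/20 → 11 → L, 66.87/10 → 6 → G; chars LG.
Square (2°×1°, digits 0–9): 15.13/2 → 7, 6.87/1 → 6; chars 76.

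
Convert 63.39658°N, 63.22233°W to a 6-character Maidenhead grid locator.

FP83jj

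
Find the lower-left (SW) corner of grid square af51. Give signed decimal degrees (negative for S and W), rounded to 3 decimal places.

-39.000, -170.000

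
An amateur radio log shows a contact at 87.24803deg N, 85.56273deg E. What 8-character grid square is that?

NR27sf79

Offset from 180°W / 90°S: lon 265.56273°, lat 177.24803°.
Field: 265.56273/20 → 13 → N, 177.24803/10 → 17 → R; chars NR.
Square: 5.56273/2 → 2, 7.24803/1 → 7; chars 27.
Subsquare: 1.56273/0.0833333 → 18 → s, 0.24803/0.0416667 → 5 → f; chars sf.
Extended square: 0.06273/0.00833333 → 7, 0.03970/0.00416667 → 9; chars 79.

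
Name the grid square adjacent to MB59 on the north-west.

Longitude square 5; −1 → 4.
Latitude square 9; +1 → 10, wraps to 0, carry into field.
Latitude field B = 1; +1 → 2 = C.

MC40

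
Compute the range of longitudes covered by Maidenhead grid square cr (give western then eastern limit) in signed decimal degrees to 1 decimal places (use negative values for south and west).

Field C=2, R=17: +2·20° lon, +17·10° lat → SW at lon -140°, lat 80°.
Cell spans 20° lon × 10° lat.
west -140.0, east -120.0.

-140.0, -120.0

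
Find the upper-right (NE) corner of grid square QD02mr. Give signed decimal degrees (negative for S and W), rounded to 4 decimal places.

-57.2500, 141.0833

Field Q=16, D=3: +16·20° lon, +3·10° lat → SW at lon 140°, lat -60°.
Square 0, 2: +0·2° lon, +2·1° lat → SW at lon 140°, lat -58°.
Subsquare m=12, r=17: +12·0.0833333° lon, +17·0.0416667° lat → SW at lon 141°, lat -57.2917°.
Cell spans 0.0833333° lon × 0.0416667° lat. NE corner is SW corner plus one full cell.
latitude -57.2500, longitude 141.0833.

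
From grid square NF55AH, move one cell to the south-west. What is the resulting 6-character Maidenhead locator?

Longitude subsquare a = 0; −1 → -1, wraps to 23 = x, carry into square.
Longitude square 5; −1 → 4.
Latitude subsquare h = 7; −1 → 6 = g.

NF45xg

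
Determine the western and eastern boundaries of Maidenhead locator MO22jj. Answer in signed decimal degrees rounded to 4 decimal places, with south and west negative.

64.7500, 64.8333

Field M=12, O=14: +12·20° lon, +14·10° lat → SW at lon 60°, lat 50°.
Square 2, 2: +2·2° lon, +2·1° lat → SW at lon 64°, lat 52°.
Subsquare j=9, j=9: +9·0.0833333° lon, +9·0.0416667° lat → SW at lon 64.75°, lat 52.375°.
Cell spans 0.0833333° lon × 0.0416667° lat.
west 64.7500, east 64.8333.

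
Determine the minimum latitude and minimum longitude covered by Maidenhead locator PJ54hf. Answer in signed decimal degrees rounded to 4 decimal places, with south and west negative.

4.2083, 130.5833

Field P=15, J=9: +15·20° lon, +9·10° lat → SW at lon 120°, lat 0°.
Square 5, 4: +5·2° lon, +4·1° lat → SW at lon 130°, lat 4°.
Subsquare h=7, f=5: +7·0.0833333° lon, +5·0.0416667° lat → SW at lon 130.583°, lat 4.20833°.
latitude 4.2083, longitude 130.5833.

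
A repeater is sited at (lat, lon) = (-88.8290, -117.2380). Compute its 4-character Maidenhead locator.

Shift to the Maidenhead origin (180°W, 90°S): lon 62.76, lat 1.17.
Field: lon ⌊62.76/20⌋ = 3 → D; lat ⌊1.17/10⌋ = 0 → A.
Square: lon ⌊2.76/2⌋ = 1; lat ⌊1.17/1⌋ = 1.

DA11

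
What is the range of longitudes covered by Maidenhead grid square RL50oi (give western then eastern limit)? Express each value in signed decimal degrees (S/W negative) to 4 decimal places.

171.1667, 171.2500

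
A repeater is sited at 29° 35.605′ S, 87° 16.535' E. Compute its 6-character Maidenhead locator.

Shift to the Maidenhead origin (180°W, 90°S): lon 267.2756, lat 60.4066.
Field: 267.2756/20 → 13 → N, 60.4066/10 → 6 → G; chars NG.
Square: 7.2756/2 → 3, 0.4066/1 → 0; chars 30.
Subsquare: 1.2756/0.0833333 → 15 → p, 0.4066/0.0416667 → 9 → j; chars pj.

NG30pj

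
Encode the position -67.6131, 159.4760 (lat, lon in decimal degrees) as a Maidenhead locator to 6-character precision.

QC92rj

Offset from 180°W / 90°S: lon 339.4760°, lat 22.3869°.
Field (20°×10°, letters A–R): lon ⌊339.4760/20⌋ = 16 → Q; lat ⌊22.3869/10⌋ = 2 → C.
Square (2°×1°, digits 0–9): lon ⌊19.4760/2⌋ = 9; lat ⌊2.3869/1⌋ = 2.
Subsquare (5′×2.5′, letters a–x): lon ⌊1.4760/0.0833333⌋ = 17 → r; lat ⌊0.3869/0.0416667⌋ = 9 → j.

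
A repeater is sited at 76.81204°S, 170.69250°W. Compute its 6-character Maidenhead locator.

AB43pe

Offset from 180°W / 90°S: lon 9.3075°, lat 13.1880°.
Field (20°×10°, letters A–R): 9.3075/20 → 0 → A, 13.1880/10 → 1 → B; chars AB.
Square (2°×1°, digits 0–9): 9.3075/2 → 4, 3.1880/1 → 3; chars 43.
Subsquare (5′×2.5′, letters a–x): 1.3075/0.0833333 → 15 → p, 0.1880/0.0416667 → 4 → e; chars pe.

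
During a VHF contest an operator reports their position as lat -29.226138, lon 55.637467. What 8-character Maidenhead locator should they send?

Add 180° to longitude and 90° to latitude: 235.63747, 60.77386.
Field (20°×10°, letters A–R): 235.63747/20 → 11 → L, 60.77386/10 → 6 → G; chars LG.
Square (2°×1°, digits 0–9): 15.63747/2 → 7, 0.77386/1 → 0; chars 70.
Subsquare (5′×2.5′, letters a–x): 1.63747/0.0833333 → 19 → t, 0.77386/0.0416667 → 18 → s; chars ts.
Extended square (30″×15″, digits 0–9): 0.05413/0.00833333 → 6, 0.02386/0.00416667 → 5; chars 65.

LG70ts65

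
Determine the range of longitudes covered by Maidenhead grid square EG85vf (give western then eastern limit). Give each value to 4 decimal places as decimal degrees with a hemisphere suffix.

82.2500° W, 82.1667° W

Field E=4, G=6: +4·20° lon, +6·10° lat → SW at lon -100°, lat -30°.
Square 8, 5: +8·2° lon, +5·1° lat → SW at lon -84°, lat -25°.
Subsquare v=21, f=5: +21·0.0833333° lon, +5·0.0416667° lat → SW at lon -82.25°, lat -24.7917°.
Cell spans 0.0833333° lon × 0.0416667° lat.
west 82.2500° W, east 82.1667° W.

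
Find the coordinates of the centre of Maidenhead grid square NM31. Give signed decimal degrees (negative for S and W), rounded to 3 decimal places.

31.500, 87.000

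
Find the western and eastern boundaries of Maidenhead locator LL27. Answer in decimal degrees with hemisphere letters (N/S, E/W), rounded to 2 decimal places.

44.00° E, 46.00° E

Field L=11, L=11: +11·20° lon, +11·10° lat → SW at lon 40°, lat 20°.
Square 2, 7: +2·2° lon, +7·1° lat → SW at lon 44°, lat 27°.
Cell spans 2° lon × 1° lat.
west 44.00° E, east 46.00° E.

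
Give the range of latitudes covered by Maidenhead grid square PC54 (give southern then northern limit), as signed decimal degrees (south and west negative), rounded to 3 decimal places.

-66.000, -65.000

Field P=15, C=2: +15·20° lon, +2·10° lat → SW at lon 120°, lat -70°.
Square 5, 4: +5·2° lon, +4·1° lat → SW at lon 130°, lat -66°.
Cell spans 2° lon × 1° lat.
south -66.000, north -65.000.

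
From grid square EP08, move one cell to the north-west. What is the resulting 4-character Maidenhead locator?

Longitude square 0; −1 → -1, wraps to 9, carry into field.
Longitude field E = 4; −1 → 3 = D.
Latitude square 8; +1 → 9.

DP99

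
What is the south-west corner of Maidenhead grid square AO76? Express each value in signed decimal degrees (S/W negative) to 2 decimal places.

Field A=0, O=14: +0·20° lon, +14·10° lat → SW at lon -180°, lat 50°.
Square 7, 6: +7·2° lon, +6·1° lat → SW at lon -166°, lat 56°.
latitude 56.00, longitude -166.00.

56.00, -166.00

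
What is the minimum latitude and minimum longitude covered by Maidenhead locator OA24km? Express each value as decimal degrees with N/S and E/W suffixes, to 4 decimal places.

85.5000° S, 104.8333° E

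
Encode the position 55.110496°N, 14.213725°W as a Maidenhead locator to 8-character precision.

IO25vc46

Shift to the Maidenhead origin (180°W, 90°S): lon 165.78627, lat 145.11050.
Field: 165.78627/20 → 8 → I, 145.11050/10 → 14 → O; chars IO.
Square: 5.78627/2 → 2, 5.11050/1 → 5; chars 25.
Subsquare: 1.78627/0.0833333 → 21 → v, 0.11050/0.0416667 → 2 → c; chars vc.
Extended square: 0.03627/0.00833333 → 4, 0.02716/0.00416667 → 6; chars 46.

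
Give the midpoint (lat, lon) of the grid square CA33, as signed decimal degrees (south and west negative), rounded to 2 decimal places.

-86.50, -133.00

Field C=2, A=0: +2·20° lon, +0·10° lat → SW at lon -140°, lat -90°.
Square 3, 3: +3·2° lon, +3·1° lat → SW at lon -134°, lat -87°.
Cell spans 2° lon × 1° lat. Centre is SW corner plus half of each.
latitude -86.50, longitude -133.00.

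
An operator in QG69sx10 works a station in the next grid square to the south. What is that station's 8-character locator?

QG69sw19

Latitude extended square 0; −1 → -1, wraps to 9, carry into subsquare.
Latitude subsquare x = 23; −1 → 22 = w.
The longitude characters are unchanged.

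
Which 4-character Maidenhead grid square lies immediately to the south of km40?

KL49

Latitude square 0; −1 → -1, wraps to 9, carry into field.
Latitude field M = 12; −1 → 11 = L.
The longitude characters are unchanged.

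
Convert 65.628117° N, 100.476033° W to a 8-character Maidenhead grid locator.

DP95sp20

Add 180° to longitude and 90° to latitude: 79.52397, 155.62812.
Field: 79.52397/20 → 3 → D, 155.62812/10 → 15 → P; chars DP.
Square: 19.52397/2 → 9, 5.62812/1 → 5; chars 95.
Subsquare: 1.52397/0.0833333 → 18 → s, 0.62812/0.0416667 → 15 → p; chars sp.
Extended square: 0.02397/0.00833333 → 2, 0.00312/0.00416667 → 0; chars 20.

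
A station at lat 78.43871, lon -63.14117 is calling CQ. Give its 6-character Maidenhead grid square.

FQ88kk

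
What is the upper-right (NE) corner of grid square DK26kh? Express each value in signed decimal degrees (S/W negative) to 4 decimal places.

16.3333, -115.0833

Field D=3, K=10: +3·20° lon, +10·10° lat → SW at lon -120°, lat 10°.
Square 2, 6: +2·2° lon, +6·1° lat → SW at lon -116°, lat 16°.
Subsquare k=10, h=7: +10·0.0833333° lon, +7·0.0416667° lat → SW at lon -115.167°, lat 16.2917°.
Cell spans 0.0833333° lon × 0.0416667° lat. NE corner is SW corner plus one full cell.
latitude 16.3333, longitude -115.0833.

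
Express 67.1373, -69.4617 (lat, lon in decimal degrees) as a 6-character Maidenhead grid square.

FP57gd

Shift to the Maidenhead origin (180°W, 90°S): lon 110.5383, lat 157.1373.
Field: 110.5383/20 → 5 → F, 157.1373/10 → 15 → P; chars FP.
Square: 10.5383/2 → 5, 7.1373/1 → 7; chars 57.
Subsquare: 0.5383/0.0833333 → 6 → g, 0.1373/0.0416667 → 3 → d; chars gd.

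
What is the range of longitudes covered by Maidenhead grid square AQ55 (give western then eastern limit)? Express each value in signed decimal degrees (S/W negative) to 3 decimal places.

-170.000, -168.000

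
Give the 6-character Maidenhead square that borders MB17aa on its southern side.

MB16ax

Latitude subsquare a = 0; −1 → -1, wraps to 23 = x, carry into square.
Latitude square 7; −1 → 6.
The longitude characters are unchanged.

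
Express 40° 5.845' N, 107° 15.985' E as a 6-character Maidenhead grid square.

ON30pc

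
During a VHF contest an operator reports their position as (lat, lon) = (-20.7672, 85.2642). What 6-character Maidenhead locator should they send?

NG29pf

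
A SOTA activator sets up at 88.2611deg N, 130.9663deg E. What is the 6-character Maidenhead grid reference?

PR58lg

Add 180° to longitude and 90° to latitude: 310.9663, 178.2611.
Field: lon ⌊310.9663/20⌋ = 15 → P; lat ⌊178.2611/10⌋ = 17 → R.
Square: lon ⌊10.9663/2⌋ = 5; lat ⌊8.2611/1⌋ = 8.
Subsquare: lon ⌊0.9663/0.0833333⌋ = 11 → l; lat ⌊0.2611/0.0416667⌋ = 6 → g.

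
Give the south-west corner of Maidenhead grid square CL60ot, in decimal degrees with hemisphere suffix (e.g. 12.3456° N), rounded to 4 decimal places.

Field C=2, L=11: +2·20° lon, +11·10° lat → SW at lon -140°, lat 20°.
Square 6, 0: +6·2° lon, +0·1° lat → SW at lon -128°, lat 20°.
Subsquare o=14, t=19: +14·0.0833333° lon, +19·0.0416667° lat → SW at lon -126.833°, lat 20.7917°.
latitude 20.7917° N, longitude 126.8333° W.

20.7917° N, 126.8333° W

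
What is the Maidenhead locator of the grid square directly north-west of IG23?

IG14

Longitude square 2; −1 → 1.
Latitude square 3; +1 → 4.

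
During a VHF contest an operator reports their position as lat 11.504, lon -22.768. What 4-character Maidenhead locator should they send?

Offset from 180°W / 90°S: lon 157.23°, lat 101.50°.
Field (20°×10°, letters A–R): 157.23/20 → 7 → H, 101.50/10 → 10 → K; chars HK.
Square (2°×1°, digits 0–9): 17.23/2 → 8, 1.50/1 → 1; chars 81.

HK81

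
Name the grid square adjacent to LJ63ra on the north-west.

LJ63qb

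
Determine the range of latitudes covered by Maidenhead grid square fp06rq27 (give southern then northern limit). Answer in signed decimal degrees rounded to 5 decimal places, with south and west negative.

Field F=5, P=15: +5·20° lon, +15·10° lat → SW at lon -80°, lat 60°.
Square 0, 6: +0·2° lon, +6·1° lat → SW at lon -80°, lat 66°.
Subsquare r=17, q=16: +17·0.0833333° lon, +16·0.0416667° lat → SW at lon -78.5833°, lat 66.6667°.
Extended square 2, 7: +2·0.00833333° lon, +7·0.00416667° lat → SW at lon -78.5667°, lat 66.6958°.
Cell spans 0.00833333° lon × 0.00416667° lat.
south 66.69583, north 66.70000.

66.69583, 66.70000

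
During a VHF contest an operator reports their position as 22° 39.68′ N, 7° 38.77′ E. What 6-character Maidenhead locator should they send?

JL32tp

Add 180° to longitude and 90° to latitude: 187.6462, 112.6613.
Field: 187.6462/20 → 9 → J, 112.6613/10 → 11 → L; chars JL.
Square: 7.6462/2 → 3, 2.6613/1 → 2; chars 32.
Subsquare: 1.6462/0.0833333 → 19 → t, 0.6613/0.0416667 → 15 → p; chars tp.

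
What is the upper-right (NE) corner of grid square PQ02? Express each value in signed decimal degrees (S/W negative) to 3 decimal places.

Field P=15, Q=16: +15·20° lon, +16·10° lat → SW at lon 120°, lat 70°.
Square 0, 2: +0·2° lon, +2·1° lat → SW at lon 120°, lat 72°.
Cell spans 2° lon × 1° lat. NE corner is SW corner plus one full cell.
latitude 73.000, longitude 122.000.

73.000, 122.000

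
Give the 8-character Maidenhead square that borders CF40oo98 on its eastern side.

Longitude extended square 9; +1 → 10, wraps to 0, carry into subsquare.
Longitude subsquare o = 14; +1 → 15 = p.
The latitude characters are unchanged.

CF40po08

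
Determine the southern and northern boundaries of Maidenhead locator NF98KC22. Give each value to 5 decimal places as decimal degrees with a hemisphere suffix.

31.90833° S, 31.90417° S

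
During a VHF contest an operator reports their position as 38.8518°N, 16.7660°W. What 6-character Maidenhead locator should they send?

Shift to the Maidenhead origin (180°W, 90°S): lon 163.2340, lat 128.8518.
Field: lon ⌊163.2340/20⌋ = 8 → I; lat ⌊128.8518/10⌋ = 12 → M.
Square: lon ⌊3.2340/2⌋ = 1; lat ⌊8.8518/1⌋ = 8.
Subsquare: lon ⌊1.2340/0.0833333⌋ = 14 → o; lat ⌊0.8518/0.0416667⌋ = 20 → u.

IM18ou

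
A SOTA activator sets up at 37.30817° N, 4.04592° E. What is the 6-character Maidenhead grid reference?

Offset from 180°W / 90°S: lon 184.0459°, lat 127.3082°.
Field: 184.0459/20 → 9 → J, 127.3082/10 → 12 → M; chars JM.
Square: 4.0459/2 → 2, 7.3082/1 → 7; chars 27.
Subsquare: 0.0459/0.0833333 → 0 → a, 0.3082/0.0416667 → 7 → h; chars ah.

JM27ah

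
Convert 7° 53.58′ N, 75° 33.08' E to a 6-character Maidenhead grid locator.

MJ77sv

Offset from 180°W / 90°S: lon 255.5513°, lat 97.8930°.
Field (20°×10°, letters A–R): lon ⌊255.5513/20⌋ = 12 → M; lat ⌊97.8930/10⌋ = 9 → J.
Square (2°×1°, digits 0–9): lon ⌊15.5513/2⌋ = 7; lat ⌊7.8930/1⌋ = 7.
Subsquare (5′×2.5′, letters a–x): lon ⌊1.5513/0.0833333⌋ = 18 → s; lat ⌊0.8930/0.0416667⌋ = 21 → v.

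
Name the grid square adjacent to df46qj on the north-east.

DF46rk

Longitude subsquare q = 16; +1 → 17 = r.
Latitude subsquare j = 9; +1 → 10 = k.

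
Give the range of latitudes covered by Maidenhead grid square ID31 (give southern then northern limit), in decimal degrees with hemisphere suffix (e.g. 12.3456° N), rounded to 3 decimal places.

Field I=8, D=3: +8·20° lon, +3·10° lat → SW at lon -20°, lat -60°.
Square 3, 1: +3·2° lon, +1·1° lat → SW at lon -14°, lat -59°.
Cell spans 2° lon × 1° lat.
south 59.000° S, north 58.000° S.

59.000° S, 58.000° S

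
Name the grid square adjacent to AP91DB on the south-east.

AP91ea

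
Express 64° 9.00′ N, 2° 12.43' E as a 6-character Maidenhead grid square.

Shift to the Maidenhead origin (180°W, 90°S): lon 182.2072, lat 154.1500.
Field: 182.2072/20 → 9 → J, 154.1500/10 → 15 → P; chars JP.
Square: 2.2072/2 → 1, 4.1500/1 → 4; chars 14.
Subsquare: 0.2072/0.0833333 → 2 → c, 0.1500/0.0416667 → 3 → d; chars cd.

JP14cd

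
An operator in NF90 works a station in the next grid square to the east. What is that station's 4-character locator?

OF00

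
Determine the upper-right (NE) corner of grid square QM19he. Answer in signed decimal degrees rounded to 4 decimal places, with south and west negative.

39.2083, 142.6667

Field Q=16, M=12: +16·20° lon, +12·10° lat → SW at lon 140°, lat 30°.
Square 1, 9: +1·2° lon, +9·1° lat → SW at lon 142°, lat 39°.
Subsquare h=7, e=4: +7·0.0833333° lon, +4·0.0416667° lat → SW at lon 142.583°, lat 39.1667°.
Cell spans 0.0833333° lon × 0.0416667° lat. NE corner is SW corner plus one full cell.
latitude 39.2083, longitude 142.6667.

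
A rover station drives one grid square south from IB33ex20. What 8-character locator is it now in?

IB33ew29

Latitude extended square 0; −1 → -1, wraps to 9, carry into subsquare.
Latitude subsquare x = 23; −1 → 22 = w.
The longitude characters are unchanged.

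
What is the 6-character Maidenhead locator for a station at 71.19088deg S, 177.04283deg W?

Add 180° to longitude and 90° to latitude: 2.9572, 18.8091.
Field: 2.9572/20 → 0 → A, 18.8091/10 → 1 → B; chars AB.
Square: 2.9572/2 → 1, 8.8091/1 → 8; chars 18.
Subsquare: 0.9572/0.0833333 → 11 → l, 0.8091/0.0416667 → 19 → t; chars lt.

AB18lt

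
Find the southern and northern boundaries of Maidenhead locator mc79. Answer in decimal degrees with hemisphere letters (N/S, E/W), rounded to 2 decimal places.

61.00° S, 60.00° S

Field M=12, C=2: +12·20° lon, +2·10° lat → SW at lon 60°, lat -70°.
Square 7, 9: +7·2° lon, +9·1° lat → SW at lon 74°, lat -61°.
Cell spans 2° lon × 1° lat.
south 61.00° S, north 60.00° S.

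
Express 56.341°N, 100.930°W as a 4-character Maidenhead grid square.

DO96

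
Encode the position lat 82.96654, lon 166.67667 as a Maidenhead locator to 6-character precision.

RR32ix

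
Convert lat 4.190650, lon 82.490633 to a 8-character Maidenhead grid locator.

NJ14fe85

Add 180° to longitude and 90° to latitude: 262.49063, 94.19065.
Field (20°×10°, letters A–R): lon ⌊262.49063/20⌋ = 13 → N; lat ⌊94.19065/10⌋ = 9 → J.
Square (2°×1°, digits 0–9): lon ⌊2.49063/2⌋ = 1; lat ⌊4.19065/1⌋ = 4.
Subsquare (5′×2.5′, letters a–x): lon ⌊0.49063/0.0833333⌋ = 5 → f; lat ⌊0.19065/0.0416667⌋ = 4 → e.
Extended square (30″×15″, digits 0–9): lon ⌊0.07397/0.00833333⌋ = 8; lat ⌊0.02398/0.00416667⌋ = 5.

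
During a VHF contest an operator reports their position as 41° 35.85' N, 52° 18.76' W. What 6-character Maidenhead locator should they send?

GN31uo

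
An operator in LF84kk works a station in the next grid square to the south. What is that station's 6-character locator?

LF84kj

Latitude subsquare k = 10; −1 → 9 = j.
The longitude characters are unchanged.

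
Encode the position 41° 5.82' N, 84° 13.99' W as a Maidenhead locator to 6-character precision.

EN71vc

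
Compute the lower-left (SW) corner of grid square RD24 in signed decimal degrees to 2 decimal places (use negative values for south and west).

-56.00, 164.00

Field R=17, D=3: +17·20° lon, +3·10° lat → SW at lon 160°, lat -60°.
Square 2, 4: +2·2° lon, +4·1° lat → SW at lon 164°, lat -56°.
latitude -56.00, longitude 164.00.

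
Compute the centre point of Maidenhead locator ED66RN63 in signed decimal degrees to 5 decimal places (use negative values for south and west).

-53.44375, -86.52917

Field E=4, D=3: +4·20° lon, +3·10° lat → SW at lon -100°, lat -60°.
Square 6, 6: +6·2° lon, +6·1° lat → SW at lon -88°, lat -54°.
Subsquare r=17, n=13: +17·0.0833333° lon, +13·0.0416667° lat → SW at lon -86.5833°, lat -53.4583°.
Extended square 6, 3: +6·0.00833333° lon, +3·0.00416667° lat → SW at lon -86.5333°, lat -53.4458°.
Cell spans 0.00833333° lon × 0.00416667° lat. Centre is SW corner plus half of each.
latitude -53.44375, longitude -86.52917.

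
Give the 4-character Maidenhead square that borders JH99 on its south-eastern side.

KH08

Longitude square 9; +1 → 10, wraps to 0, carry into field.
Longitude field J = 9; +1 → 10 = K.
Latitude square 9; −1 → 8.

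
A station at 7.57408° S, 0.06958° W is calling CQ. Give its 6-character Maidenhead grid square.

II92xk

Shift to the Maidenhead origin (180°W, 90°S): lon 179.9304, lat 82.4259.
Field (20°×10°, letters A–R): lon ⌊179.9304/20⌋ = 8 → I; lat ⌊82.4259/10⌋ = 8 → I.
Square (2°×1°, digits 0–9): lon ⌊19.9304/2⌋ = 9; lat ⌊2.4259/1⌋ = 2.
Subsquare (5′×2.5′, letters a–x): lon ⌊1.9304/0.0833333⌋ = 23 → x; lat ⌊0.4259/0.0416667⌋ = 10 → k.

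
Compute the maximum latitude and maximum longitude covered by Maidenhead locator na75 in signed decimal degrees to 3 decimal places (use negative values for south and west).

-84.000, 96.000

Field N=13, A=0: +13·20° lon, +0·10° lat → SW at lon 80°, lat -90°.
Square 7, 5: +7·2° lon, +5·1° lat → SW at lon 94°, lat -85°.
Cell spans 2° lon × 1° lat. NE corner is SW corner plus one full cell.
latitude -84.000, longitude 96.000.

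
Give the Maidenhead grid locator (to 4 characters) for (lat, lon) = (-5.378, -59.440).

GI04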